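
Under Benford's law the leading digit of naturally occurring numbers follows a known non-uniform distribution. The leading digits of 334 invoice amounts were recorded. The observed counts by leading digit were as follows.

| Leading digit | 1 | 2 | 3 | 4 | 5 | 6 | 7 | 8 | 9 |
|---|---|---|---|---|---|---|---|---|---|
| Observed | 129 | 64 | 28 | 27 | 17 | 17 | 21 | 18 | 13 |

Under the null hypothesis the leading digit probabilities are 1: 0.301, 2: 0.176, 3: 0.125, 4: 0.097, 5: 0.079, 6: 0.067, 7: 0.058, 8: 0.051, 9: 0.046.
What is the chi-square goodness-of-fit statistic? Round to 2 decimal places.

Expected counts E_i = n·p_i: 334×0.301 = 100.534, 334×0.176 = 58.784, 334×0.125 = 41.75, 334×0.097 = 32.398, 334×0.079 = 26.386, 334×0.067 = 22.378, 334×0.058 = 19.372, 334×0.051 = 17.034, 334×0.046 = 15.364.
1: (129 − 100.534)²/100.534 = 810.313156/100.534 = 8.060
2: (64 − 58.784)²/58.784 = 27.206656/58.784 = 0.463
3: (28 − 41.75)²/41.75 = 189.0625/41.75 = 4.528
4: (27 − 32.398)²/32.398 = 29.138404/32.398 = 0.899
5: (17 − 26.386)²/26.386 = 88.096996/26.386 = 3.339
6: (17 − 22.378)²/22.378 = 28.922884/22.378 = 1.292
7: (21 − 19.372)²/19.372 = 2.650384/19.372 = 0.137
8: (18 − 17.034)²/17.034 = 0.933156/17.034 = 0.055
9: (13 − 15.364)²/15.364 = 5.588496/15.364 = 0.364
Sum = 19.14

19.14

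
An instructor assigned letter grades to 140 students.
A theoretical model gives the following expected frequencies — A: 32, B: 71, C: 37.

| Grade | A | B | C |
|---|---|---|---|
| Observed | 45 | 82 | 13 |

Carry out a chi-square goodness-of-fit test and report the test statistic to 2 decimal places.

cat         O        E   (O−E)²/E
A          45       32      5.281
B          82       71      1.704
C          13       37     15.568
Sum = 22.55

22.55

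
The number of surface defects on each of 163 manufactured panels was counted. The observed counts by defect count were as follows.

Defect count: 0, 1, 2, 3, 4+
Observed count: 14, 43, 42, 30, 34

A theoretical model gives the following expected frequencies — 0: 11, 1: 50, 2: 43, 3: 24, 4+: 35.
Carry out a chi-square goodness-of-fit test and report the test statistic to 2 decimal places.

3.35

0: (14 − 11)²/11 = 9/11 = 0.818
1: (43 − 50)²/50 = 49/50 = 0.980
2: (42 − 43)²/43 = 1/43 = 0.023
3: (30 − 24)²/24 = 36/24 = 1.500
4+: (34 − 35)²/35 = 1/35 = 0.029
Sum = 3.35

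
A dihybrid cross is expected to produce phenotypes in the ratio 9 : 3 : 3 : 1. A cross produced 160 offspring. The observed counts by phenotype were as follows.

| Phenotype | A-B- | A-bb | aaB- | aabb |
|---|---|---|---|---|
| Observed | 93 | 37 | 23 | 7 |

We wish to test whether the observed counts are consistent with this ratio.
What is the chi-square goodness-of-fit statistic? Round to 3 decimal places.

Ratio total = 16. Expected counts: 160×9/16 = 90, 160×3/16 = 30, 160×3/16 = 30, 160×1/16 = 10.
χ² = (93−90)²/90 + (37−30)²/30 + (23−30)²/30 + (7−10)²/10
   = 0.1000 + 1.6333 + 1.6333 + 0.9000
Sum = 4.267

4.267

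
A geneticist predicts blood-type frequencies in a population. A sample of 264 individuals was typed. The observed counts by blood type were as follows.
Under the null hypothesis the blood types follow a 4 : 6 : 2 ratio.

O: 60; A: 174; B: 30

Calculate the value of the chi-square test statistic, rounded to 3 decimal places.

26.727

Ratio total = 12. Expected counts: 264×4/12 = 88, 264×6/12 = 132, 264×2/12 = 44.
cat         O        E   (O−E)²/E
O          60       88     8.9091
A         174      132    13.3636
B          30       44     4.4545
Sum = 26.727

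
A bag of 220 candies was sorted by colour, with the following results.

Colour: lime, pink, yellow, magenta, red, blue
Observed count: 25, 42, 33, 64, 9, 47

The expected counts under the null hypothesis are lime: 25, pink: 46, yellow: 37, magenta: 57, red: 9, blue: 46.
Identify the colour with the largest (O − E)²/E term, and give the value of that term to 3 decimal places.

χ² = (25−25)²/25 + (42−46)²/46 + (33−37)²/37 + (64−57)²/57 + (9−9)²/9 + (47−46)²/46
   = 0.0000 + 0.3478 + 0.4324 + 0.8596 + 0.0000 + 0.0217
The largest term is for magenta: 0.860.

magenta, 0.860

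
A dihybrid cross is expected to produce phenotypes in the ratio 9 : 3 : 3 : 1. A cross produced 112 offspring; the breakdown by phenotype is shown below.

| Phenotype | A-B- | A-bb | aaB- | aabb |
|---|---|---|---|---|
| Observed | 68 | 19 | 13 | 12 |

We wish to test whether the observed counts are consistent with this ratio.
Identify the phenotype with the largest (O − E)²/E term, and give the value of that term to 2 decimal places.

aabb, 3.57

Ratio total = 16. Expected counts: 112×9/16 = 63, 112×3/16 = 21, 112×3/16 = 21, 112×1/16 = 7.
cat         O        E   (O−E)²/E
A-B-       68       63      0.397
A-bb       19       21      0.190
aaB-       13       21      3.048
aabb       12        7      3.571
The largest term is for aabb: 3.57.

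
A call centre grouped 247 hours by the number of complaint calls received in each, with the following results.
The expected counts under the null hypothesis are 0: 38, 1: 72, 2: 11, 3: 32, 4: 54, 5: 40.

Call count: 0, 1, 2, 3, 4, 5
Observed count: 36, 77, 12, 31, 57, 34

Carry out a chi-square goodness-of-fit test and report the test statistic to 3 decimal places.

cat         O        E   (O−E)²/E
0          36       38     0.1053
1          77       72     0.3472
2          12       11     0.0909
3          31       32     0.0313
4          57       54     0.1667
5          34       40     0.9000
Sum = 1.641

1.641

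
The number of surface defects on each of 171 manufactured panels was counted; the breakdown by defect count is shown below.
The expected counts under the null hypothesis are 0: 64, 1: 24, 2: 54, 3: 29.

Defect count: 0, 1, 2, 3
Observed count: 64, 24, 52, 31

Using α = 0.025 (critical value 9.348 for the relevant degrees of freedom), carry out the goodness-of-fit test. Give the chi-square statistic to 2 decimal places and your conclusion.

0: (64 − 64)²/64 = 0/64 = 0.000
1: (24 − 24)²/24 = 0/24 = 0.000
2: (52 − 54)²/54 = 4/54 = 0.074
3: (31 − 29)²/29 = 4/29 = 0.138
Sum = 0.21
df = 3. Since 0.21 < 9.348, we do not reject H₀.

0.21; do not reject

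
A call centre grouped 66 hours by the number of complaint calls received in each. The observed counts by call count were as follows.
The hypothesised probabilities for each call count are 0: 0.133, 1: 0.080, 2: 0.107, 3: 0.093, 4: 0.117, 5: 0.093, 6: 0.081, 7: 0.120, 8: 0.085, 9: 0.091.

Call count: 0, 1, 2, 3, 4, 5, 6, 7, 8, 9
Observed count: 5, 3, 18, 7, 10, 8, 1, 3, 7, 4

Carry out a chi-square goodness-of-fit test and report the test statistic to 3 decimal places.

28.514

Expected counts E_i = n·p_i: 66×0.133 = 8.778, 66×0.080 = 5.28, 66×0.107 = 7.062, 66×0.093 = 6.138, 66×0.117 = 7.722, 66×0.093 = 6.138, 66×0.081 = 5.346, 66×0.120 = 7.92, 66×0.085 = 5.61, 66×0.091 = 6.006.
cat         O        E   (O−E)²/E
0           5    8.778     1.6260
1           3     5.28     0.9845
2          18    7.062    16.9414
3           7    6.138     0.1211
4          10    7.722     0.6720
5           8    6.138     0.5648
6           1    5.346     3.5331
7           3     7.92     3.0564
8           7     5.61     0.3444
9           4    6.006     0.6700
Sum = 28.514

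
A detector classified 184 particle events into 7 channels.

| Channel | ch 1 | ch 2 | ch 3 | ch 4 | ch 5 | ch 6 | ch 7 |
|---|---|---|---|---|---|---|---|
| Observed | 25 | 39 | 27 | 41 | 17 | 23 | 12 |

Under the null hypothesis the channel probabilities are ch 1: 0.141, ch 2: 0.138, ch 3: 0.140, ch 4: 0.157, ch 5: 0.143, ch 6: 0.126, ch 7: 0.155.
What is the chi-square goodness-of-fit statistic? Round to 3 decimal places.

Expected counts E_i = n·p_i: 184×0.141 = 25.944, 184×0.138 = 25.392, 184×0.140 = 25.76, 184×0.157 = 28.888, 184×0.143 = 26.312, 184×0.126 = 23.184, 184×0.155 = 28.52.
ch 1: (25 − 25.944)²/25.944 = 0.891136/25.944 = 0.0343
ch 2: (39 − 25.392)²/25.392 = 185.177664/25.392 = 7.2928
ch 3: (27 − 25.76)²/25.76 = 1.5376/25.76 = 0.0597
ch 4: (41 − 28.888)²/28.888 = 146.700544/28.888 = 5.0783
ch 5: (17 − 26.312)²/26.312 = 86.713344/26.312 = 3.2956
ch 6: (23 − 23.184)²/23.184 = 0.033856/23.184 = 0.0015
ch 7: (12 − 28.52)²/28.52 = 272.9104/28.52 = 9.5691
Sum = 25.331

25.331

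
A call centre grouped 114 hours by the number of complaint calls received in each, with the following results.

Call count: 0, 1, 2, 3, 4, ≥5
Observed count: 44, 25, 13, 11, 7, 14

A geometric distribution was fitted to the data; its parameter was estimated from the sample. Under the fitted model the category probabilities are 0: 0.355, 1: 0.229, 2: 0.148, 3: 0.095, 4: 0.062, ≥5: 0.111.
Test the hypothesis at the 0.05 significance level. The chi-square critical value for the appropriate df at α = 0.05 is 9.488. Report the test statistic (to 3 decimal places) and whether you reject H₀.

1.390; do not reject

Expected counts E_i = n·p_i: 114×0.355 = 40.47, 114×0.229 = 26.106, 114×0.148 = 16.872, 114×0.095 = 10.83, 114×0.062 = 7.068, 114×0.111 = 12.654.
cat         O        E   (O−E)²/E
0          44    40.47     0.3079
1          25   26.106     0.0469
2          13   16.872     0.8886
3          11    10.83     0.0027
4           7    7.068     0.0007
≥5         14   12.654     0.1432
Sum = 1.390
df = 4. Since 1.390 < 9.488, we do not reject H₀.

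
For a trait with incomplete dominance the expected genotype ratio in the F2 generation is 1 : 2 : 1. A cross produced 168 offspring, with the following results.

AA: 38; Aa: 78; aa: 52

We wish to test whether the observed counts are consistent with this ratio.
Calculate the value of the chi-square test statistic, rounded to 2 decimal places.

Ratio total = 4. Expected counts: 168×1/4 = 42, 168×2/4 = 84, 168×1/4 = 42.
cat         O        E   (O−E)²/E
AA         38       42      0.381
Aa         78       84      0.429
aa         52       42      2.381
Sum = 3.19

3.19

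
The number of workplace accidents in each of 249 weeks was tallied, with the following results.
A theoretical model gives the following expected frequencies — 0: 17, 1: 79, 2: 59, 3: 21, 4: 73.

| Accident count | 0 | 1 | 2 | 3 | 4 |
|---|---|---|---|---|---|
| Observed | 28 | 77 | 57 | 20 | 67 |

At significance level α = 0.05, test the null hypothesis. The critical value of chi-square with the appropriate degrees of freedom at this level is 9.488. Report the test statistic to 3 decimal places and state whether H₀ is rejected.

7.777; do not reject

χ² = (28−17)²/17 + (77−79)²/79 + (57−59)²/59 + (20−21)²/21 + (67−73)²/73
   = 7.1176 + 0.0506 + 0.0678 + 0.0476 + 0.4932
Sum = 7.777
df = 4. Since 7.777 < 9.488, we do not reject H₀.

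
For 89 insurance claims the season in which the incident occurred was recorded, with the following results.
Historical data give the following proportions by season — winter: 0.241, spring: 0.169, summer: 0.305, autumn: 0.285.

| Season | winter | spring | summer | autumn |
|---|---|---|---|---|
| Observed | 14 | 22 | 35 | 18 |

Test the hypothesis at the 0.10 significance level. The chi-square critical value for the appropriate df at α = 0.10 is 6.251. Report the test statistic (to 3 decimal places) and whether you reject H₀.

Expected counts E_i = n·p_i: 89×0.241 = 21.449, 89×0.169 = 15.041, 89×0.305 = 27.145, 89×0.285 = 25.365.
cat         O        E   (O−E)²/E
winter     14   21.449     2.5870
spring     22   15.041     3.2197
summer     35   27.145     2.2730
autumn     18   25.365     2.1385
Sum = 10.218
df = 3. Since 10.218 > 6.251, we reject H₀.

10.218; reject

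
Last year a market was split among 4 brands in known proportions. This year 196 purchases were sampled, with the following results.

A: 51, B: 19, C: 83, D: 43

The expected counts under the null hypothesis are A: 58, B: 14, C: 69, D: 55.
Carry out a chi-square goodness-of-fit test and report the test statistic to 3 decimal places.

8.089

cat         O        E   (O−E)²/E
A          51       58     0.8448
B          19       14     1.7857
C          83       69     2.8406
D          43       55     2.6182
Sum = 8.089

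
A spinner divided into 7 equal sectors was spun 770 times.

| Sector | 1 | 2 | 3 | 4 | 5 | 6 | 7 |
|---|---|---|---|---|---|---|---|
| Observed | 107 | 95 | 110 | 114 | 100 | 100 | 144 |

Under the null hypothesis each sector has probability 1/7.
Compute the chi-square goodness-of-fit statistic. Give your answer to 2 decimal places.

Expected count for each of the 7 categories: 770/7 = 110.
cat         O        E   (O−E)²/E
1         107      110      0.082
2          95      110      2.045
3         110      110      0.000
4         114      110      0.145
5         100      110      0.909
6         100      110      0.909
7         144      110     10.509
Sum = 14.60

14.60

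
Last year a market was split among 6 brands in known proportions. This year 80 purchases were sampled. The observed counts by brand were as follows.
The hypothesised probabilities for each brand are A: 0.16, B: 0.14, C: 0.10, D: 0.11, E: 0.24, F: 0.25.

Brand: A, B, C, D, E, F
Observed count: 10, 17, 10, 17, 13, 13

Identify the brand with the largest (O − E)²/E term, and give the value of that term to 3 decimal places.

Expected counts E_i = n·p_i: 80×0.16 = 12.8, 80×0.14 = 11.2, 80×0.10 = 8, 80×0.11 = 8.8, 80×0.24 = 19.2, 80×0.25 = 20.
χ² = (10−12.8)²/12.8 + (17−11.2)²/11.2 + (10−8)²/8 + (17−8.8)²/8.8 + (13−19.2)²/19.2 + (13−20)²/20
   = 0.6125 + 3.0036 + 0.5000 + 7.6409 + 2.0021 + 2.4500
The largest term is for D: 7.641.

D, 7.641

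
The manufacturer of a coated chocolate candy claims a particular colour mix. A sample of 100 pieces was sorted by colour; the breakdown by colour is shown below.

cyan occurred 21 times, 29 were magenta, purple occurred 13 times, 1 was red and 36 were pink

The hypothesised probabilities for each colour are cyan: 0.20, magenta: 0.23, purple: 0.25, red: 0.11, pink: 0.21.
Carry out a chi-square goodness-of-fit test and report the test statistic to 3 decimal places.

27.180

Expected counts E_i = n·p_i: 100×0.20 = 20, 100×0.23 = 23, 100×0.25 = 25, 100×0.11 = 11, 100×0.21 = 21.
cyan: (21 − 20)²/20 = 1/20 = 0.0500
magenta: (29 − 23)²/23 = 36/23 = 1.5652
purple: (13 − 25)²/25 = 144/25 = 5.7600
red: (1 − 11)²/11 = 100/11 = 9.0909
pink: (36 − 21)²/21 = 225/21 = 10.7143
Sum = 27.180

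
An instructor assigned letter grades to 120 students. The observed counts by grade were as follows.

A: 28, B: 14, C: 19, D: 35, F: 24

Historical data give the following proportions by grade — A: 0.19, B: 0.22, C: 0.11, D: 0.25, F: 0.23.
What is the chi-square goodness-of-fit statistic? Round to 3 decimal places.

Expected counts E_i = n·p_i: 120×0.19 = 22.8, 120×0.22 = 26.4, 120×0.11 = 13.2, 120×0.25 = 30, 120×0.23 = 27.6.
A: (28 − 22.8)²/22.8 = 27.04/22.8 = 1.1860
B: (14 − 26.4)²/26.4 = 153.76/26.4 = 5.8242
C: (19 − 13.2)²/13.2 = 33.64/13.2 = 2.5485
D: (35 − 30)²/30 = 25/30 = 0.8333
F: (24 − 27.6)²/27.6 = 12.96/27.6 = 0.4696
Sum = 10.862

10.862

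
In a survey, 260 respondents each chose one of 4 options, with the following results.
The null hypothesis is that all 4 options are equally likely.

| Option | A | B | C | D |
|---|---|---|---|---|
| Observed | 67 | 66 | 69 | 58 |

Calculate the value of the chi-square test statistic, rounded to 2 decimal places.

1.08

Under H₀ each category has probability 1/4, so each expected count is 260/4 = 65.
A: (67 − 65)²/65 = 4/65 = 0.062
B: (66 − 65)²/65 = 1/65 = 0.015
C: (69 − 65)²/65 = 16/65 = 0.246
D: (58 − 65)²/65 = 49/65 = 0.754
Sum = 1.08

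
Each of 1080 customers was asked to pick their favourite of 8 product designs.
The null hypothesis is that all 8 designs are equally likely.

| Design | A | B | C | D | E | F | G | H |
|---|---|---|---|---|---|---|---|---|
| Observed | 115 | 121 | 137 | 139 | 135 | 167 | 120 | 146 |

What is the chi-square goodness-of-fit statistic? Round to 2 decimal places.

14.71

Under H₀ each category has probability 1/8, so each expected count is 1080/8 = 135.
χ² = (115−135)²/135 + (121−135)²/135 + (137−135)²/135 + (139−135)²/135 + (135−135)²/135 + (167−135)²/135 + (120−135)²/135 + (146−135)²/135
   = 2.963 + 1.452 + 0.030 + 0.119 + 0.000 + 7.585 + 1.667 + 0.896
Sum = 14.71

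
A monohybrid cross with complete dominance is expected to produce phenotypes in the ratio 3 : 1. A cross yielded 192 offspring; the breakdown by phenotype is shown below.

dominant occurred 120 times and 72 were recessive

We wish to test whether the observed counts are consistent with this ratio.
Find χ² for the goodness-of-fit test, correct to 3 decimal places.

Ratio total = 4. Expected counts: 192×3/4 = 144, 192×1/4 = 48.
χ² = (120−144)²/144 + (72−48)²/48
   = 4.0000 + 12.0000
Sum = 16.000

16.000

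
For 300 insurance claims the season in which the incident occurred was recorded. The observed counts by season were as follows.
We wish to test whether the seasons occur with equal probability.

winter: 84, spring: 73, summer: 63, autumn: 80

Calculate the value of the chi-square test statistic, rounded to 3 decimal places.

Expected count for each of the 4 categories: 300/4 = 75.
χ² = (84−75)²/75 + (73−75)²/75 + (63−75)²/75 + (80−75)²/75
   = 1.0800 + 0.0533 + 1.9200 + 0.3333
Sum = 3.387

3.387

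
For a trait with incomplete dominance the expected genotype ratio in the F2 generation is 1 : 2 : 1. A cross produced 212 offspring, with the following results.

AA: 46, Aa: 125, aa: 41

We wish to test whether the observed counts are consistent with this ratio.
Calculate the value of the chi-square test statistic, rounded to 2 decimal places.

7.05

Ratio total = 4. Expected counts: 212×1/4 = 53, 212×2/4 = 106, 212×1/4 = 53.
χ² = (46−53)²/53 + (125−106)²/106 + (41−53)²/53
   = 0.925 + 3.406 + 2.717
Sum = 7.05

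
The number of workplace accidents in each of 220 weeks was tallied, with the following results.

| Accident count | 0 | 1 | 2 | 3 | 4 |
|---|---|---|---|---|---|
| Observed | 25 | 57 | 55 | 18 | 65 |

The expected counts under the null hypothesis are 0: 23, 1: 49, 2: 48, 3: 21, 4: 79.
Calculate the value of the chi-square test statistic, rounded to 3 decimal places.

5.410

cat         O        E   (O−E)²/E
0          25       23     0.1739
1          57       49     1.3061
2          55       48     1.0208
3          18       21     0.4286
4          65       79     2.4810
Sum = 5.410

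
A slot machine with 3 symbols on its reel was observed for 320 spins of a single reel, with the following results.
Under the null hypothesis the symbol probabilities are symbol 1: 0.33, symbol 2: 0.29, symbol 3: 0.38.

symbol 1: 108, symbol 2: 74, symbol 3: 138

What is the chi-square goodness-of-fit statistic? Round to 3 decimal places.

6.075

Expected counts E_i = n·p_i: 320×0.33 = 105.6, 320×0.29 = 92.8, 320×0.38 = 121.6.
cat           O        E   (O−E)²/E
symbol 1    108    105.6     0.0545
symbol 2     74     92.8     3.8086
symbol 3    138    121.6     2.2118
Sum = 6.075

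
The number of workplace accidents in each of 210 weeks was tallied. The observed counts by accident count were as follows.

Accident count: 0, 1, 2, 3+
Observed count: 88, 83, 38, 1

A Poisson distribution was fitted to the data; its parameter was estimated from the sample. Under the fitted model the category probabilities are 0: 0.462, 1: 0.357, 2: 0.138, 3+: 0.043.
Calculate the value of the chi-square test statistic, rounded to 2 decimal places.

11.65

Expected counts E_i = n·p_i: 210×0.462 = 97.02, 210×0.357 = 74.97, 210×0.138 = 28.98, 210×0.043 = 9.03.
0: (88 − 97.02)²/97.02 = 81.3604/97.02 = 0.839
1: (83 − 74.97)²/74.97 = 64.4809/74.97 = 0.860
2: (38 − 28.98)²/28.98 = 81.3604/28.98 = 2.807
3+: (1 − 9.03)²/9.03 = 64.4809/9.03 = 7.141
Sum = 11.65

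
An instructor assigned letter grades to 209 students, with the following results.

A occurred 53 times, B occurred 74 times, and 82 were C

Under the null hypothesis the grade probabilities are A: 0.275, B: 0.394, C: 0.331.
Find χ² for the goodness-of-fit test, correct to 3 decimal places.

Expected counts E_i = n·p_i: 209×0.275 = 57.475, 209×0.394 = 82.346, 209×0.331 = 69.179.
χ² = (53−57.475)²/57.475 + (74−82.346)²/82.346 + (82−69.179)²/69.179
   = 0.3484 + 0.8459 + 2.3761
Sum = 3.570

3.570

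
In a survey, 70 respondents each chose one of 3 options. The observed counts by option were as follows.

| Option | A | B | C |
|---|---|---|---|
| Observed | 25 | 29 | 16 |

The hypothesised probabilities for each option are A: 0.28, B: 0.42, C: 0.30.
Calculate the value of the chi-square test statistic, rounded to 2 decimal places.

2.68

Expected counts E_i = n·p_i: 70×0.28 = 19.6, 70×0.42 = 29.4, 70×0.30 = 21.
cat         O        E   (O−E)²/E
A          25     19.6      1.488
B          29     29.4      0.005
C          16       21      1.190
Sum = 2.68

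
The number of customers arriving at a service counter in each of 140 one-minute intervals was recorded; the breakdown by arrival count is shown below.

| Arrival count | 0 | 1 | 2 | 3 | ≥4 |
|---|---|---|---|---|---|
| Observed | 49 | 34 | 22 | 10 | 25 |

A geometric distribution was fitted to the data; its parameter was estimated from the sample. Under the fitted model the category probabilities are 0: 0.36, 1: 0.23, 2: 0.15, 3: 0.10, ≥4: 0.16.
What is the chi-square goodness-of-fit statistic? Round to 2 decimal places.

1.63

Expected counts E_i = n·p_i: 140×0.36 = 50.4, 140×0.23 = 32.2, 140×0.15 = 21, 140×0.10 = 14, 140×0.16 = 22.4.
χ² = (49−50.4)²/50.4 + (34−32.2)²/32.2 + (22−21)²/21 + (10−14)²/14 + (25−22.4)²/22.4
   = 0.039 + 0.101 + 0.048 + 1.143 + 0.302
Sum = 1.63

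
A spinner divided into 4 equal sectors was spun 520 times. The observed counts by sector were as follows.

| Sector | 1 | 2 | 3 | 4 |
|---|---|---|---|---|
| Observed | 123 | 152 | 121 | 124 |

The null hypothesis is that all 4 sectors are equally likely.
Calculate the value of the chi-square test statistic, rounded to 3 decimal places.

5.000

Under H₀ each category has probability 1/4, so each expected count is 520/4 = 130.
1: (123 − 130)²/130 = 49/130 = 0.3769
2: (152 − 130)²/130 = 484/130 = 3.7231
3: (121 − 130)²/130 = 81/130 = 0.6231
4: (124 − 130)²/130 = 36/130 = 0.2769
Sum = 5.000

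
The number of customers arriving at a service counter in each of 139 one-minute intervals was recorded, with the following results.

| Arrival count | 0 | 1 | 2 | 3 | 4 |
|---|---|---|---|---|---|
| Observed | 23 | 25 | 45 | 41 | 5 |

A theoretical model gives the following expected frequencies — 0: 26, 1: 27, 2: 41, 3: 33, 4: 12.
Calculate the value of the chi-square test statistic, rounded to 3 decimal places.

6.907

cat         O        E   (O−E)²/E
0          23       26     0.3462
1          25       27     0.1481
2          45       41     0.3902
3          41       33     1.9394
4           5       12     4.0833
Sum = 6.907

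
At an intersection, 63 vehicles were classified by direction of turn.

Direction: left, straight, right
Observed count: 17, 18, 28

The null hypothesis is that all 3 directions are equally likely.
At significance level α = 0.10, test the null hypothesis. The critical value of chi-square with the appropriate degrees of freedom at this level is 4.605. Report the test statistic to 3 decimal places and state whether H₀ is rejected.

3.524; do not reject

Under H₀ each category has probability 1/3, so each expected count is 63/3 = 21.
χ² = (17−21)²/21 + (18−21)²/21 + (28−21)²/21
   = 0.7619 + 0.4286 + 2.3333
Sum = 3.524
df = 2. Since 3.524 < 4.605, we do not reject H₀.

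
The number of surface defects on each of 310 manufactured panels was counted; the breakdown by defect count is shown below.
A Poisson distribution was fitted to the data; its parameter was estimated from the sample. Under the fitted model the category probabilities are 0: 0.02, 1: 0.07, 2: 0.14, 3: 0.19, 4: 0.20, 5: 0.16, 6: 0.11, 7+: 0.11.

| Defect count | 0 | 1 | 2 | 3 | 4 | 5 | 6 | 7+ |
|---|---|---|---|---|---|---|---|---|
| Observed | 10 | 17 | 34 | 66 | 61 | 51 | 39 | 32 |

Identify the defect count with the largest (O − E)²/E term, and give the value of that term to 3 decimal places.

0, 2.329

Expected counts E_i = n·p_i: 310×0.02 = 6.2, 310×0.07 = 21.7, 310×0.14 = 43.4, 310×0.19 = 58.9, 310×0.20 = 62, 310×0.16 = 49.6, 310×0.11 = 34.1, 310×0.11 = 34.1.
cat         O        E   (O−E)²/E
0          10      6.2     2.3290
1          17     21.7     1.0180
2          34     43.4     2.0359
3          66     58.9     0.8559
4          61       62     0.0161
5          51     49.6     0.0395
6          39     34.1     0.7041
7+         32     34.1     0.1293
The largest term is for 0: 2.329.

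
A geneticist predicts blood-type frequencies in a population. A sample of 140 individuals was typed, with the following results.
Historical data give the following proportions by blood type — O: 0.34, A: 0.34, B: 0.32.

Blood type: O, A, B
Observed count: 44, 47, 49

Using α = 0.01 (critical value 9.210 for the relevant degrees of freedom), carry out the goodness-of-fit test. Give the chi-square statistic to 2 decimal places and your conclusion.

0.67; do not reject

Expected counts E_i = n·p_i: 140×0.34 = 47.6, 140×0.34 = 47.6, 140×0.32 = 44.8.
O: (44 − 47.6)²/47.6 = 12.96/47.6 = 0.272
A: (47 − 47.6)²/47.6 = 0.36/47.6 = 0.008
B: (49 − 44.8)²/44.8 = 17.64/44.8 = 0.394
Sum = 0.67
df = 2. Since 0.67 < 9.210, we do not reject H₀.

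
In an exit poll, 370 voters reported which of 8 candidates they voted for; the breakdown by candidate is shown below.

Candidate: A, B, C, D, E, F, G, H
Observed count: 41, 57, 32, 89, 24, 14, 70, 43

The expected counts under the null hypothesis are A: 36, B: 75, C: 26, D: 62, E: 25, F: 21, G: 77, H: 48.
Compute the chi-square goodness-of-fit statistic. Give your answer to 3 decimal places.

χ² = (41−36)²/36 + (57−75)²/75 + (32−26)²/26 + (89−62)²/62 + (24−25)²/25 + (14−21)²/21 + (70−77)²/77 + (43−48)²/48
   = 0.6944 + 4.3200 + 1.3846 + 11.7581 + 0.0400 + 2.3333 + 0.6364 + 0.5208
Sum = 21.688

21.688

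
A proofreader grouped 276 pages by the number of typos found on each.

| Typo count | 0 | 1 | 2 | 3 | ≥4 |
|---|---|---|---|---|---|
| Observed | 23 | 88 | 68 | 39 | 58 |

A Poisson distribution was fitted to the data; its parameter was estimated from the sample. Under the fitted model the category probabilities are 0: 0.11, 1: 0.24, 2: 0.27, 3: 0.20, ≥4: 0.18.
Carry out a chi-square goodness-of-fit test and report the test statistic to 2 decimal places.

Expected counts E_i = n·p_i: 276×0.11 = 30.36, 276×0.24 = 66.24, 276×0.27 = 74.52, 276×0.20 = 55.2, 276×0.18 = 49.68.
cat         O        E   (O−E)²/E
0          23    30.36      1.784
1          88    66.24      7.148
2          68    74.52      0.570
3          39     55.2      4.754
≥4         58    49.68      1.393
Sum = 15.65

15.65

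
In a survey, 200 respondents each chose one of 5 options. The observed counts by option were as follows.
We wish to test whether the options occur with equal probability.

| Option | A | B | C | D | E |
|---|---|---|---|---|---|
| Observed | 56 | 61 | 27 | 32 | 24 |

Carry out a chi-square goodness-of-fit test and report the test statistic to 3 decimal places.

29.650

Under H₀ each category has probability 1/5, so each expected count is 200/5 = 40.
cat         O        E   (O−E)²/E
A          56       40     6.4000
B          61       40    11.0250
C          27       40     4.2250
D          32       40     1.6000
E          24       40     6.4000
Sum = 29.650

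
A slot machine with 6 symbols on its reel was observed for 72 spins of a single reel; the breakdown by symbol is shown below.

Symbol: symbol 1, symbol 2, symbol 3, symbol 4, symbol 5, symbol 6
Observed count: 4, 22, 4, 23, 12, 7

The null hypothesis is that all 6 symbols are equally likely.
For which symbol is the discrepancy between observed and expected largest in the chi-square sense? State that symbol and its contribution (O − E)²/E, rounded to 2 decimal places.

symbol 4, 10.08

Expected count for each of the 6 categories: 72/6 = 12.
cat           O        E   (O−E)²/E
symbol 1      4       12      5.333
symbol 2     22       12      8.333
symbol 3      4       12      5.333
symbol 4     23       12     10.083
symbol 5     12       12      0.000
symbol 6      7       12      2.083
The largest term is for symbol 4: 10.08.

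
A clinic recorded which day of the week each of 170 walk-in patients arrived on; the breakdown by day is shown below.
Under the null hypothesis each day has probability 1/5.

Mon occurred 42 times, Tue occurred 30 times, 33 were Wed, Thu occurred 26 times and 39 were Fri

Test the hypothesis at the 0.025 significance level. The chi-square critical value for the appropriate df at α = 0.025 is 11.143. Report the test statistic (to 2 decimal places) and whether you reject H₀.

5.00; do not reject

Expected count for each of the 5 categories: 170/5 = 34.
χ² = (42−34)²/34 + (30−34)²/34 + (33−34)²/34 + (26−34)²/34 + (39−34)²/34
   = 1.882 + 0.471 + 0.029 + 1.882 + 0.735
Sum = 5.00
df = 4. Since 5.00 < 11.143, we do not reject H₀.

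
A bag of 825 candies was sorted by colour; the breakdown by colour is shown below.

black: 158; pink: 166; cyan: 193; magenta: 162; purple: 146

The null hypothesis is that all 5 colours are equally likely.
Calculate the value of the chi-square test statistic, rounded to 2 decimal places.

Under H₀ each category has probability 1/5, so each expected count is 825/5 = 165.
χ² = (158−165)²/165 + (166−165)²/165 + (193−165)²/165 + (162−165)²/165 + (146−165)²/165
   = 0.297 + 0.006 + 4.752 + 0.055 + 2.188
Sum = 7.30

7.30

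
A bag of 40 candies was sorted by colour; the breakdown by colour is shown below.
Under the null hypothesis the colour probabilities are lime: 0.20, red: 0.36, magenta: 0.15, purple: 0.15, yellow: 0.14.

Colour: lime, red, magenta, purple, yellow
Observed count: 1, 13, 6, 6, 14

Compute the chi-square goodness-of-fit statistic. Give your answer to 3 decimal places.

18.861

Expected counts E_i = n·p_i: 40×0.20 = 8, 40×0.36 = 14.4, 40×0.15 = 6, 40×0.15 = 6, 40×0.14 = 5.6.
cat          O        E   (O−E)²/E
lime         1        8     6.1250
red         13     14.4     0.1361
magenta      6        6     0.0000
purple       6        6     0.0000
yellow      14      5.6    12.6000
Sum = 18.861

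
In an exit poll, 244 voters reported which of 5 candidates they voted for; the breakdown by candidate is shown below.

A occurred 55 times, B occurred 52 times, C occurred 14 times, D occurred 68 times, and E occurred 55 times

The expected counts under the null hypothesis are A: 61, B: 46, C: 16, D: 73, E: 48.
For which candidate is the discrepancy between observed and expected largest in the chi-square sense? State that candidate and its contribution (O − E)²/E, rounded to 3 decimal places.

A: (55 − 61)²/61 = 36/61 = 0.5902
B: (52 − 46)²/46 = 36/46 = 0.7826
C: (14 − 16)²/16 = 4/16 = 0.2500
D: (68 − 73)²/73 = 25/73 = 0.3425
E: (55 − 48)²/48 = 49/48 = 1.0208
The largest term is for E: 1.021.

E, 1.021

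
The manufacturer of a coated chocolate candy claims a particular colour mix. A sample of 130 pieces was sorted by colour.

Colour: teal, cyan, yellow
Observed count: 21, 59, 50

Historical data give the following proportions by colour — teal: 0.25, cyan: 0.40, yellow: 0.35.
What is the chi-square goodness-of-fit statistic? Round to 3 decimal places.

Expected counts E_i = n·p_i: 130×0.25 = 32.5, 130×0.40 = 52, 130×0.35 = 45.5.
cat         O        E   (O−E)²/E
teal       21     32.5     4.0692
cyan       59       52     0.9423
yellow     50     45.5     0.4451
Sum = 5.457

5.457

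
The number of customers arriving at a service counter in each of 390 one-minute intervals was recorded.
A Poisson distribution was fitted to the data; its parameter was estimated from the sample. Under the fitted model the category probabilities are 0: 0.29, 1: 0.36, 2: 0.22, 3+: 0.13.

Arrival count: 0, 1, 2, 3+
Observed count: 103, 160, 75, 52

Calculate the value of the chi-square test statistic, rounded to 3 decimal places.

Expected counts E_i = n·p_i: 390×0.29 = 113.1, 390×0.36 = 140.4, 390×0.22 = 85.8, 390×0.13 = 50.7.
0: (103 − 113.1)²/113.1 = 102.01/113.1 = 0.9019
1: (160 − 140.4)²/140.4 = 384.16/140.4 = 2.7362
2: (75 − 85.8)²/85.8 = 116.64/85.8 = 1.3594
3+: (52 − 50.7)²/50.7 = 1.69/50.7 = 0.0333
Sum = 5.031

5.031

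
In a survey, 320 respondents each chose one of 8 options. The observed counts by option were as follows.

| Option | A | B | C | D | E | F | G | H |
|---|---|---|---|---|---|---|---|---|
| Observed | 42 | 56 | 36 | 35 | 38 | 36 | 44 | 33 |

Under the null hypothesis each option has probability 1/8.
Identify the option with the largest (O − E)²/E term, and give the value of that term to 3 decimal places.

Under H₀ each category has probability 1/8, so each expected count is 320/8 = 40.
A: (42 − 40)²/40 = 4/40 = 0.1000
B: (56 − 40)²/40 = 256/40 = 6.4000
C: (36 − 40)²/40 = 16/40 = 0.4000
D: (35 − 40)²/40 = 25/40 = 0.6250
E: (38 − 40)²/40 = 4/40 = 0.1000
F: (36 − 40)²/40 = 16/40 = 0.4000
G: (44 − 40)²/40 = 16/40 = 0.4000
H: (33 − 40)²/40 = 49/40 = 1.2250
The largest term is for B: 6.400.

B, 6.400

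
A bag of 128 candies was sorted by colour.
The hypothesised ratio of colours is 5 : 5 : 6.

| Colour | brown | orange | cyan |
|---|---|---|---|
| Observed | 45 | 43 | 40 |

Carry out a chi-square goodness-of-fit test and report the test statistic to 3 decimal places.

2.183

Ratio total = 16. Expected counts: 128×5/16 = 40, 128×5/16 = 40, 128×6/16 = 48.
brown: (45 − 40)²/40 = 25/40 = 0.6250
orange: (43 − 40)²/40 = 9/40 = 0.2250
cyan: (40 − 48)²/48 = 64/48 = 1.3333
Sum = 2.183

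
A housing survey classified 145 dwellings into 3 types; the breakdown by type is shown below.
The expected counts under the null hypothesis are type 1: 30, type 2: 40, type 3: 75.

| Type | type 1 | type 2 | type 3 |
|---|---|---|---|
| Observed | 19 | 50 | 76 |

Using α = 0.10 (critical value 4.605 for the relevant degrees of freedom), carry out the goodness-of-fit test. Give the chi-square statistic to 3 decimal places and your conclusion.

cat         O        E   (O−E)²/E
type 1     19       30     4.0333
type 2     50       40     2.5000
type 3     76       75     0.0133
Sum = 6.547
df = 2. Since 6.547 > 4.605, we reject H₀.

6.547; reject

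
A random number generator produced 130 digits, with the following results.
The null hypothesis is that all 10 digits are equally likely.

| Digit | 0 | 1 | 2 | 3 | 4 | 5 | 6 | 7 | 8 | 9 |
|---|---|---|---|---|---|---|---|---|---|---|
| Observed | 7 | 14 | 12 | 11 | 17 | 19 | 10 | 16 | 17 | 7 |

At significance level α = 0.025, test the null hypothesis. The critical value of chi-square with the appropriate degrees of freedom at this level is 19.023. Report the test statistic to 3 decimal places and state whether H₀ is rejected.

12.615; do not reject

Expected count for each of the 10 categories: 130/10 = 13.
0: (7 − 13)²/13 = 36/13 = 2.7692
1: (14 − 13)²/13 = 1/13 = 0.0769
2: (12 − 13)²/13 = 1/13 = 0.0769
3: (11 − 13)²/13 = 4/13 = 0.3077
4: (17 − 13)²/13 = 16/13 = 1.2308
5: (19 − 13)²/13 = 36/13 = 2.7692
6: (10 − 13)²/13 = 9/13 = 0.6923
7: (16 − 13)²/13 = 9/13 = 0.6923
8: (17 − 13)²/13 = 16/13 = 1.2308
9: (7 − 13)²/13 = 36/13 = 2.7692
Sum = 12.615
df = 9. Since 12.615 < 19.023, we do not reject H₀.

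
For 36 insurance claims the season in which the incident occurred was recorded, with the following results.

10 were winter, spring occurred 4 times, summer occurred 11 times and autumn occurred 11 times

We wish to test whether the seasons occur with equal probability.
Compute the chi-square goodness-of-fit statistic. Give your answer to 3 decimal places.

Expected count for each of the 4 categories: 36/4 = 9.
winter: (10 − 9)²/9 = 1/9 = 0.1111
spring: (4 − 9)²/9 = 25/9 = 2.7778
summer: (11 − 9)²/9 = 4/9 = 0.4444
autumn: (11 − 9)²/9 = 4/9 = 0.4444
Sum = 3.778

3.778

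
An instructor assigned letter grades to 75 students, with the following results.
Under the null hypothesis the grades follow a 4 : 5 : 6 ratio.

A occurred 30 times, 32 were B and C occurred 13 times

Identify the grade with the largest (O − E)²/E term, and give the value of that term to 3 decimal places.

Ratio total = 15. Expected counts: 75×4/15 = 20, 75×5/15 = 25, 75×6/15 = 30.
cat         O        E   (O−E)²/E
A          30       20     5.0000
B          32       25     1.9600
C          13       30     9.6333
The largest term is for C: 9.633.

C, 9.633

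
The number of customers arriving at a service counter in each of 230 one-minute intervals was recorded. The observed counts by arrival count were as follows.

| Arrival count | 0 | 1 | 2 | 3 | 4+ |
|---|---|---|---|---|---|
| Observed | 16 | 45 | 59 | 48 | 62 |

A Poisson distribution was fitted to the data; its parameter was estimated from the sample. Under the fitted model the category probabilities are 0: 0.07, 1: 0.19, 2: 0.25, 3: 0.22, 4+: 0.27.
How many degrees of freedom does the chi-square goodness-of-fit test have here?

There are k = 5 categories and 1 parameter estimated from the data, so df = 5 − 1 − 1 = 3.

3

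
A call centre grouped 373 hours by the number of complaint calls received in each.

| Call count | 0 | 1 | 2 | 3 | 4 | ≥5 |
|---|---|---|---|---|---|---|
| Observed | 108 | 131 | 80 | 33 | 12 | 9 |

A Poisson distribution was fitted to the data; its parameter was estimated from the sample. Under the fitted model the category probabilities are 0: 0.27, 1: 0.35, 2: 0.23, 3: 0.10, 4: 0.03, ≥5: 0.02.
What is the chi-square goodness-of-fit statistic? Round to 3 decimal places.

1.792

Expected counts E_i = n·p_i: 373×0.27 = 100.71, 373×0.35 = 130.55, 373×0.23 = 85.79, 373×0.10 = 37.3, 373×0.03 = 11.19, 373×0.02 = 7.46.
χ² = (108−100.71)²/100.71 + (131−130.55)²/130.55 + (80−85.79)²/85.79 + (33−37.3)²/37.3 + (12−11.19)²/11.19 + (9−7.46)²/7.46
   = 0.5277 + 0.0016 + 0.3908 + 0.4957 + 0.0586 + 0.3179
Sum = 1.792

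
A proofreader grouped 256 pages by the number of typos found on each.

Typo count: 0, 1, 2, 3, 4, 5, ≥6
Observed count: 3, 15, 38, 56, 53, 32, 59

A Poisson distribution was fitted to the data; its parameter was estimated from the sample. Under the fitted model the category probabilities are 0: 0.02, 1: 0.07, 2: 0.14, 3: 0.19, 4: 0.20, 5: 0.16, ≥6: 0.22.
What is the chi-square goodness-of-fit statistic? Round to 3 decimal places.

4.748

Expected counts E_i = n·p_i: 256×0.02 = 5.12, 256×0.07 = 17.92, 256×0.14 = 35.84, 256×0.19 = 48.64, 256×0.20 = 51.2, 256×0.16 = 40.96, 256×0.22 = 56.32.
χ² = (3−5.12)²/5.12 + (15−17.92)²/17.92 + (38−35.84)²/35.84 + (56−48.64)²/48.64 + (53−51.2)²/51.2 + (32−40.96)²/40.96 + (59−56.32)²/56.32
   = 0.8778 + 0.4758 + 0.1302 + 1.1137 + 0.0633 + 1.9600 + 0.1275
Sum = 4.748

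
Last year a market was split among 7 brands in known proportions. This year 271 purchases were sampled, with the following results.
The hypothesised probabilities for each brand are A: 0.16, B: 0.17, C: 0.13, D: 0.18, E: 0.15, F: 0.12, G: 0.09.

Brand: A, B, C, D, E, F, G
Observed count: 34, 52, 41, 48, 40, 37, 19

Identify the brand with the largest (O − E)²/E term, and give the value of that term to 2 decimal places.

Expected counts E_i = n·p_i: 271×0.16 = 43.36, 271×0.17 = 46.07, 271×0.13 = 35.23, 271×0.18 = 48.78, 271×0.15 = 40.65, 271×0.12 = 32.52, 271×0.09 = 24.39.
χ² = (34−43.36)²/43.36 + (52−46.07)²/46.07 + (41−35.23)²/35.23 + (48−48.78)²/48.78 + (40−40.65)²/40.65 + (37−32.52)²/32.52 + (19−24.39)²/24.39
   = 2.021 + 0.763 + 0.945 + 0.012 + 0.010 + 0.617 + 1.191
The largest term is for A: 2.02.

A, 2.02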